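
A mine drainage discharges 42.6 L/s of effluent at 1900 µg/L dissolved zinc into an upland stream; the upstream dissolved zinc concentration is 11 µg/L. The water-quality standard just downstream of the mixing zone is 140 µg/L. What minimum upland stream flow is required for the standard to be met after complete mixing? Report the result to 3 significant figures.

581 L/s

Set C_mix = 140: (Q·11.00 + 42.60·1900) / (Q + 42.60) = 140
→ Q = 42.60·(1900 − 140)/(140 − 11.00) = 581.2 L/s.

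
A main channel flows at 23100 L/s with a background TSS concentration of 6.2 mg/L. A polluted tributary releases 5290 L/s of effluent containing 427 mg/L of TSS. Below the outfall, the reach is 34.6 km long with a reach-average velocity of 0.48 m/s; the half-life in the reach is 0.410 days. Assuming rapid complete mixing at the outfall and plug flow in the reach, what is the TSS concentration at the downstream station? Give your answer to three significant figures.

Mass balance: C = (23100·6.200 + 5290·427.0) / 28390 = 2402000/28390 = 84.61 mg/L.
Travel time t = 34.6·1000 / 0.48 = 72080 s = 20.02 h.
Half-life 0.410 d → k = ln 2 / 0.410 = 1.691 d⁻¹.
First-order decay: C = 84.61·exp(−k·t) = 84.61·0.2440 = 20.65 mg/L.

20.6 mg/L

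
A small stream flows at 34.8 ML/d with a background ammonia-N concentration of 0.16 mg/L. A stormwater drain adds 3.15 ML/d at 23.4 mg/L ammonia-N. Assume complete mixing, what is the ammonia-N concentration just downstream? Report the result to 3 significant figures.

2.09 mg/L

Flow-weighted average: C = (34.80·0.1600 + 3.150·23.40) / 37.95 = 79.28/37.95 = 2.089 mg/L.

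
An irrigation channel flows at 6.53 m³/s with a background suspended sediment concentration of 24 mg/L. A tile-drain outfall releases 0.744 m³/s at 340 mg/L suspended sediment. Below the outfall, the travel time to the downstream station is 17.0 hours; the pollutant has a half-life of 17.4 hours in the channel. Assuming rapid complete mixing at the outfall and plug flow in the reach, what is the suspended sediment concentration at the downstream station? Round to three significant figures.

Conservation of mass: C = (6.530·24.00 + 0.7440·340.0) / 7.274 = 409.7/7.274 = 56.32 mg/L.
Half-life 17.4 h → k = ln 2 / 17.4 = 0.03984 h⁻¹ = 0.9561 d⁻¹.
After decay, C = 56.32 × e^(−kt) = 56.32 × 0.5080 = 28.61 mg/L.

28.6 mg/L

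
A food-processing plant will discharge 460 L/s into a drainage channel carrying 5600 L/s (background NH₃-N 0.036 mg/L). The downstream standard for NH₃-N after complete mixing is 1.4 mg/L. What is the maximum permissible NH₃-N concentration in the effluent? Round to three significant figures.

At the limit, (Qr·Cr + Qe·Cₑ)/(Qr + Qe) = 1.4:
Cₑ = (6060·1.4 − 5600·0.03600) / 460.0 = 18.01 mg/L.

18.0 mg/L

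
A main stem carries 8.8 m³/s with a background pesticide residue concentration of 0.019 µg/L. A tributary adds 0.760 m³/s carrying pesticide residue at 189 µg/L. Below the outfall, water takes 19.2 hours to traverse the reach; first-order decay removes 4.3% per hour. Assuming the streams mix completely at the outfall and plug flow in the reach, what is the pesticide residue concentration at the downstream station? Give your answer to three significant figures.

Flow-weighted average: C = (8.800·0.01900 + 0.7600·189.0) / 9.560 = 143.8/9.560 = 15.04 µg/L.
4.3%/h lost → k = −ln(1 − 0.043) = 0.04395 h⁻¹.
First-order decay: C = 15.04·exp(−k·t) = 15.04·0.4300 = 6.469 µg/L.

6.47 µg/L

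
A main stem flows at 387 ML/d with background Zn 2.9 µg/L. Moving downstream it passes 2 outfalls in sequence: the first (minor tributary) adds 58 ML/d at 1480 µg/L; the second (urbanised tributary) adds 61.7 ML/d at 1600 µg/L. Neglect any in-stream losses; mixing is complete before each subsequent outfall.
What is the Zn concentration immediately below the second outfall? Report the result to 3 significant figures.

366 µg/L

After outfall 1: Q = 387.0 + 58.00 = 445.0 ML/d; C = (387.0·2.900 + 58.00·1480)/445.0 = 195.4 µg/L.
After outfall 2: Q = 445.0 + 61.70 = 506.7 ML/d; C = (445.0·195.4 + 61.70·1600)/506.7 = 366.5 µg/L.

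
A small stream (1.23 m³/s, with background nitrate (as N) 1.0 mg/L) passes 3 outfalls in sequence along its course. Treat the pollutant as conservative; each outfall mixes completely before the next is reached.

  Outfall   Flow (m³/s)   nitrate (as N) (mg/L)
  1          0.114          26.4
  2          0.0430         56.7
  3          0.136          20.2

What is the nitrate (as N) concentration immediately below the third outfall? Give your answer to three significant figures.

Below outfall 1: Q → 1.344 m³/s, C = (1.230·1.000 + 0.1140·26.40)/1.344 = 3.154 mg/L.
Below outfall 2: Q → 1.387 m³/s, C = (1.344·3.154 + 0.04300·56.70)/1.387 = 4.814 mg/L.
Below outfall 3: Q → 1.523 m³/s, C = (1.387·4.814 + 0.1360·20.20)/1.523 = 6.188 mg/L.

6.19 mg/L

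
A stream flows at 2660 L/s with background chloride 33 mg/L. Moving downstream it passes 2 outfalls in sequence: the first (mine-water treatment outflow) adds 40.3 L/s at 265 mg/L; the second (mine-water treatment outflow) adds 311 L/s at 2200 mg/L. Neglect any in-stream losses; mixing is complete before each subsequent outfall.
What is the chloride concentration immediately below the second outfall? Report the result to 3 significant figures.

Below outfall 1: Q → 2700 L/s, C = (2660·33.00 + 40.30·265.0)/2700 = 36.46 mg/L.
Below outfall 2: Q → 3011 L/s, C = (2700·36.46 + 311.0·2200)/3011 = 259.9 mg/L.

260 mg/L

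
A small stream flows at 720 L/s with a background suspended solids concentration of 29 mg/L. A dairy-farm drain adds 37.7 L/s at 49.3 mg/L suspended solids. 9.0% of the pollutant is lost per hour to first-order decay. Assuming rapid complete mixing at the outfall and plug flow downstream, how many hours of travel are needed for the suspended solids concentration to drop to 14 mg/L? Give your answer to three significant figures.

8.08 h

After mixing, C = (720.0·29.00 + 37.70·49.30) / 757.7 = 22740/757.7 = 30.01 mg/L.
9.0%/h lost → k = −ln(1 − 0.09) = 0.09431 h⁻¹.
30.01·exp(−k·t) = 14 → t = ln(30.01/14)/k = 29100 s = 8.085 h.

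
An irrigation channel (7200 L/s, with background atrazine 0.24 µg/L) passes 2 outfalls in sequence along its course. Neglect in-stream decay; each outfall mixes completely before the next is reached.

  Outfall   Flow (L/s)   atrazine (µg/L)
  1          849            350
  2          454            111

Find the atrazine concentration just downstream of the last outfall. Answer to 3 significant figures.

41.1 µg/L

Outfall 1: combined Q = 8049 L/s; C = (7200·0.2400 + 849.0·350.0)/8049 = 37.13 µg/L.
Outfall 2: combined Q = 8503 L/s; C = (8049·37.13 + 454.0·111.0)/8503 = 41.08 µg/L.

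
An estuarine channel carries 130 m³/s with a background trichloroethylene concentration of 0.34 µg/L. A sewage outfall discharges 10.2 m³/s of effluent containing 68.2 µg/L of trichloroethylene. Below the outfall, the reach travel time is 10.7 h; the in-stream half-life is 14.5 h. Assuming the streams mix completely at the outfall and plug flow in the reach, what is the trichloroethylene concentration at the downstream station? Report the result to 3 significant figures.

Conservation of mass: C = (130.0·0.3400 + 10.20·68.20) / 140.2 = 739.8/140.2 = 5.277 µg/L.
Half-life 14.5 h → k = ln 2 / 14.5 = 0.04780 h⁻¹ = 1.147 d⁻¹.
After decay, C = 5.277 × e^(−kt) = 5.277 × 0.5996 = 3.164 µg/L.

3.16 µg/L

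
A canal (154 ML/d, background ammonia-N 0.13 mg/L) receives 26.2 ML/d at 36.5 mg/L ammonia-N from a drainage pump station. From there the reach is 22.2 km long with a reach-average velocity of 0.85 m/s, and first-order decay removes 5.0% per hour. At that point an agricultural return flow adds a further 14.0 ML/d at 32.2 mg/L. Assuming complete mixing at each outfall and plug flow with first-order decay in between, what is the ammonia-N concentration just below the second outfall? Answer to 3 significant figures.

Flow-weighted average: C = (154.0·0.1300 + 26.20·36.50) / 180.2 = 976.3/180.2 = 5.418 mg/L; combined flow 180.2 ML/d.
Travel time t = 22.2·1000 / 0.85 = 26120 s = 7.255 h.
5.0%/h lost → k = −ln(1 − 0.05) = 0.05129 h⁻¹.
Decay over the reach: 5.418·exp(−kt) = 5.418·0.6893 = 3.734 mg/L.
At the second outfall, C = (180.2·3.734 + 14.00·32.20) / (180.2 + 14.00) = 5.787 mg/L.

5.79 mg/L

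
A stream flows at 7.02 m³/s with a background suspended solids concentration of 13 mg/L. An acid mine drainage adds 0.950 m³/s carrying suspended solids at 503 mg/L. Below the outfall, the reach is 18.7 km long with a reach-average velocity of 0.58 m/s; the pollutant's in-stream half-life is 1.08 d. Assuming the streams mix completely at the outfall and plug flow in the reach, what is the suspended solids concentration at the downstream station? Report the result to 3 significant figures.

Flow-weighted average: C = (7.020·13.00 + 0.9500·503.0) / 7.970 = 569.1/7.970 = 71.41 mg/L.
Travel time t = 18.7·1000 / 0.58 = 32240 s = 8.956 h.
Half-life 1.08 d → k = ln 2 / 1.08 = 0.6418 d⁻¹.
After decay, C = 71.41 × e^(−kt) = 71.41 × 0.7870 = 56.20 mg/L.

56.2 mg/L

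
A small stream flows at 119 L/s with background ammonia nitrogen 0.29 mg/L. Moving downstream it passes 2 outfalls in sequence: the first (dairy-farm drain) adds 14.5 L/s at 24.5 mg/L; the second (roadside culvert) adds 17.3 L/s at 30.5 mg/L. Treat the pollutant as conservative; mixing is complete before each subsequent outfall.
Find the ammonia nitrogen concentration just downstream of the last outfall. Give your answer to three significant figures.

6.08 mg/L

Outfall 1: combined Q = 133.5 L/s; C = (119.0·0.2900 + 14.50·24.50)/133.5 = 2.920 mg/L.
Outfall 2: combined Q = 150.8 L/s; C = (133.5·2.920 + 17.30·30.50)/150.8 = 6.084 mg/L.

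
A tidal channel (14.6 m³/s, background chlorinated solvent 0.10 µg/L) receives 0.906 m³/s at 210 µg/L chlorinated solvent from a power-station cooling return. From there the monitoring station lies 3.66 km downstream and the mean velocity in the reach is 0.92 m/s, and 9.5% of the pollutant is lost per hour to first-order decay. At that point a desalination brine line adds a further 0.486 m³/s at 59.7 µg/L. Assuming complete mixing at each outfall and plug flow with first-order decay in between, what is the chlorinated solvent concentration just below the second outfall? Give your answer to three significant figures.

After mixing, C = (14.60·0.1000 + 0.9060·210.0) / 15.51 = 191.7/15.51 = 12.36 µg/L; combined flow 15.51 m³/s.
Travel time t = 3.66·1000 / 0.92 = 3978 s = 1.105 h.
9.5%/h lost → k = −ln(1 − 0.095) = 0.09982 h⁻¹.
First-order decay: C = 12.36·exp(−k·t) = 12.36·0.8956 = 11.07 µg/L.
At the second outfall, C = (15.51·11.07 + 0.4860·59.70) / (15.51 + 0.4860) = 12.55 µg/L.

12.6 µg/L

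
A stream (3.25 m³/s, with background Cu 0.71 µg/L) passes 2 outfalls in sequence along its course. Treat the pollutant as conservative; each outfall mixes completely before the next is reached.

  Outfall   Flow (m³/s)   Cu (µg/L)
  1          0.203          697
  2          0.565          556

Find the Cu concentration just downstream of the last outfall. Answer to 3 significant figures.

114 µg/L

Below outfall 1: Q → 3.453 m³/s, C = (3.250·0.7100 + 0.2030·697.0)/3.453 = 41.64 µg/L.
Below outfall 2: Q → 4.018 m³/s, C = (3.453·41.64 + 0.5650·556.0)/4.018 = 114.0 µg/L.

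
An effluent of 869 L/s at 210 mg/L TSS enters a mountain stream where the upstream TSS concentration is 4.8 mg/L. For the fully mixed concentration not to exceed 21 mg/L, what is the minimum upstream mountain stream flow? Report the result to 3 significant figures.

Set C_mix = 21: (Q·4.800 + 869.0·210.0) / (Q + 869.0) = 21
→ Q = 869.0·(210.0 − 21)/(21 − 4.800) = 10140 L/s.

10100 L/s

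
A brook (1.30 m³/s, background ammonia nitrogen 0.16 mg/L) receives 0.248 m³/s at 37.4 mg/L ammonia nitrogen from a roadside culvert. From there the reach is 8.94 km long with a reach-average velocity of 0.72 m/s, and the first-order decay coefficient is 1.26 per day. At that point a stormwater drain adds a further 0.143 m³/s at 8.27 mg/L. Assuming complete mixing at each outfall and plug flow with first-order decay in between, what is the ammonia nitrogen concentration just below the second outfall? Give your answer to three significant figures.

5.38 mg/L

Mixed concentration C = ΣQC/ΣQ = (1.300·0.1600 + 0.2480·37.40) / 1.548 = 9.483/1.548 = 6.126 mg/L; combined flow 1.548 m³/s.
Travel time t = 8.94·1000 / 0.72 = 12420 s = 3.449 h.
Decay over the reach: 6.126·exp(−kt) = 6.126·0.8344 = 5.111 mg/L.
At the second outfall, C = (1.548·5.111 + 0.1430·8.270) / (1.548 + 0.1430) = 5.379 mg/L.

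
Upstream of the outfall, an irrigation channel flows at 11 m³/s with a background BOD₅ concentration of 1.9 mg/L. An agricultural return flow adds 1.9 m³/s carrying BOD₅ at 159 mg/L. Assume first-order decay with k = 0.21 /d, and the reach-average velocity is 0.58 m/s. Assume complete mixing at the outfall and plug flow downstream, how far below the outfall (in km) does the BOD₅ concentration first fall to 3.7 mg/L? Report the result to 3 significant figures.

456 km

Mixed concentration C = ΣQC/ΣQ = (11.00·1.900 + 1.900·159.0) / 12.90 = 323.0/12.90 = 25.04 mg/L.
Set 25.04·exp(−k·t) = 3.7 → t = ln(25.04/3.7)/k = 786700 s = 218.5 h.
Distance = v·t = 0.58·786700 = 456300 m = 456.3 km.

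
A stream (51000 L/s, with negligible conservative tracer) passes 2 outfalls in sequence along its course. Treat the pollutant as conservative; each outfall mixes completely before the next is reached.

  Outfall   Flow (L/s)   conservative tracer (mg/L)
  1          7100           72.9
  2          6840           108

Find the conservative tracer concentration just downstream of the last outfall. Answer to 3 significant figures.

Below outfall 1: Q → 58100 L/s, C = (51000·0 + 7100·72.90)/58100 = 8.909 mg/L.
Below outfall 2: Q → 64940 L/s, C = (58100·8.909 + 6840·108.0)/64940 = 19.35 mg/L.

19.3 mg/L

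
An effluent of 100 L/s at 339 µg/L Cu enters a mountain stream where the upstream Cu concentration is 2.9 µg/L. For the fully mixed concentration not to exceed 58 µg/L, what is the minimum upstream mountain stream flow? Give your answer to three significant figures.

Set C_mix = 58: (Q·2.900 + 100.0·339.0) / (Q + 100.0) = 58
→ Q = 100.0·(339.0 − 58)/(58 − 2.900) = 510.0 L/s.

510 L/s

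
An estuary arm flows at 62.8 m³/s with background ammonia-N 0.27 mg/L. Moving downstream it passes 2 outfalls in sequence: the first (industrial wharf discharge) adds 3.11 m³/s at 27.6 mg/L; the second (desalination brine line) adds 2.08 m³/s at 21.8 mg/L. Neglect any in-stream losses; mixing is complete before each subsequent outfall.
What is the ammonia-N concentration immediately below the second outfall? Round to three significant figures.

After outfall 1: Q = 62.80 + 3.110 = 65.91 m³/s; C = (62.80·0.2700 + 3.110·27.60)/65.91 = 1.560 mg/L.
After outfall 2: Q = 65.91 + 2.080 = 67.99 m³/s; C = (65.91·1.560 + 2.080·21.80)/67.99 = 2.179 mg/L.

2.18 mg/L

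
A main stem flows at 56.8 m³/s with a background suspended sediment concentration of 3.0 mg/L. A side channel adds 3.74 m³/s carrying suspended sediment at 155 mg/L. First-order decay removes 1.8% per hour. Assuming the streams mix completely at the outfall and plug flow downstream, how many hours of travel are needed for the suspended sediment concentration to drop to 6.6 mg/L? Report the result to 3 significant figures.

Mixed concentration C = ΣQC/ΣQ = (56.80·3.000 + 3.740·155.0) / 60.54 = 750.1/60.54 = 12.39 mg/L.
1.8%/h lost → k = −ln(1 − 0.018) = 0.01816 h⁻¹.
12.39·exp(−k·t) = 6.6 → t = ln(12.39/6.6)/k = 124800 s = 34.67 h.

34.7 h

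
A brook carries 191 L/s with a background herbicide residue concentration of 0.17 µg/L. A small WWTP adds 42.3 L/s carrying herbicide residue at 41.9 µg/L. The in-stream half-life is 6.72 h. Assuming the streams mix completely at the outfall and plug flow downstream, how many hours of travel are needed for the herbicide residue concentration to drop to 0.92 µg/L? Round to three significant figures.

20.6 h

Mixed concentration C = ΣQC/ΣQ = (191.0·0.1700 + 42.30·41.90) / 233.3 = 1805/233.3 = 7.736 µg/L.
Half-life 6.72 h → k = ln 2 / 6.72 = 0.1031 h⁻¹ = 2.476 d⁻¹.
7.736·exp(−k·t) = 0.92 → t = ln(7.736/0.92)/k = 74320 s = 20.64 h.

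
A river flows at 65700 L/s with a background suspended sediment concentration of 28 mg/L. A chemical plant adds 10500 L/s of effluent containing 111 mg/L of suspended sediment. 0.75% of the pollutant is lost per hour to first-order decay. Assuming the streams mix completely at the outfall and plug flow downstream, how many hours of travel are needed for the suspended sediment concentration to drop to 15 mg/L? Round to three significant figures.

Mass balance: C = (65700·28.00 + 10500·111.0) / 76200 = 3005000/76200 = 39.44 mg/L.
0.75%/h lost → k = −ln(1 − 0.0075) = 0.007528 h⁻¹.
39.44·exp(−k·t) = 15 → t = ln(39.44/15)/k = 462300 s = 128.4 h.

128 h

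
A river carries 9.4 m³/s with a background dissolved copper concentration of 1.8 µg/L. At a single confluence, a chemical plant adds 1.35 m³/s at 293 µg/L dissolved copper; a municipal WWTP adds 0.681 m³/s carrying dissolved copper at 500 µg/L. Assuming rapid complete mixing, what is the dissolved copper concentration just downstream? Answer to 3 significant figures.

Flow-weighted average: C = (9.400·1.800 + 1.350·293.0 + 0.6810·500.0) / 11.43 = 753.0/11.43 = 65.87 µg/L.

65.9 µg/L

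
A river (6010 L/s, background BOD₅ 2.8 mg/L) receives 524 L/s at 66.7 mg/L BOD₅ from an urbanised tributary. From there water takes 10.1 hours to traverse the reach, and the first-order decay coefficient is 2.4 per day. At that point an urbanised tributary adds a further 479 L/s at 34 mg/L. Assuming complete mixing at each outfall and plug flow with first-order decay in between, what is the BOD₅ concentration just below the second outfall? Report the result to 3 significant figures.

Mixed concentration C = ΣQC/ΣQ = (6010·2.800 + 524.0·66.70) / 6534 = 51780/6534 = 7.925 mg/L; combined flow 6534 L/s.
Applying C = C₀e^(−kt): 7.925 × 0.3642 = 2.886 mg/L.
Second outfall: C = (6534·2.886 + 479.0·34.00)/7013 = 5.011 mg/L.

5.01 mg/L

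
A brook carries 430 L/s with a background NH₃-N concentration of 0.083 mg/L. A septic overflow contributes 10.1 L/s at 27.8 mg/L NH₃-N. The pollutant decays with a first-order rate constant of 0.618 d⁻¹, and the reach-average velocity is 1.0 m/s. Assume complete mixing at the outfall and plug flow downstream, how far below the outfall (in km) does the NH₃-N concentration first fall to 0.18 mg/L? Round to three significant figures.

194 km

After mixing, C = (430.0·0.08300 + 10.10·27.80) / 440.1 = 316.5/440.1 = 0.7191 mg/L.
Set 0.7191·exp(−k·t) = 0.18 → t = ln(0.7191/0.18)/k = 193600 s = 53.79 h.
Distance = v·t = 1.0·193600 = 193600 m = 193.6 km.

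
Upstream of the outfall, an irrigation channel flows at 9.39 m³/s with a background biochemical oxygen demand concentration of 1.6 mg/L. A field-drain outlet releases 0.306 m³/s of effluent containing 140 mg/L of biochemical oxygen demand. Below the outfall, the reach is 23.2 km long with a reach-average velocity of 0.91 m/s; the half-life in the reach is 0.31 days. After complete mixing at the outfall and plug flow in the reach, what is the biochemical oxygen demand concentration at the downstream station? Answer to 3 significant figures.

3.09 mg/L

Flow-weighted average: C = (9.390·1.600 + 0.3060·140.0) / 9.696 = 57.86/9.696 = 5.968 mg/L.
Travel time t = 23.2·1000 / 0.91 = 25490 s = 7.082 h.
Half-life 0.31 d → k = ln 2 / 0.31 = 2.236 d⁻¹.
Decay over the reach: 5.968·exp(−kt) = 5.968·0.5170 = 3.085 mg/L.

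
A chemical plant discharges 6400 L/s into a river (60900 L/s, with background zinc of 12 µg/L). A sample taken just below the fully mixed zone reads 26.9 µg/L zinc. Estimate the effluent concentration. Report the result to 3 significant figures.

Mass balance: 60900·12.00 + 6400·Cₑ = 67300·26.90
→ Cₑ = (67300·26.90 − 60900·12.00) / 6400 = 168.7 µg/L.

169 µg/L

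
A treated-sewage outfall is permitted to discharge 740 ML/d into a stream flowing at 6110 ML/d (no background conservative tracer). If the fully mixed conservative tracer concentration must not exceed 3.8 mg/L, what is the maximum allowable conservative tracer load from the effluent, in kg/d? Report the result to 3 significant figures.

Mass balance at the limit: 6110·0 + 740.0·Cₑ = 6850·3.8 → Cₑ = 35.18 mg/L.
740.0 ML/d = 8.565 m³/s. Load = 8.565 m³/s × 35.18 g/m³ × 86 400 s/d = 26030 kg/d.

26000 kg/d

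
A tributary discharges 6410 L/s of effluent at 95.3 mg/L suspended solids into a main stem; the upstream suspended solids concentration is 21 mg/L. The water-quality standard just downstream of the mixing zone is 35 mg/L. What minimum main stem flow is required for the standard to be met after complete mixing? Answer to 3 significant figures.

27600 L/s

Set C_mix = 35: (Q·21.00 + 6410·95.30) / (Q + 6410) = 35
→ Q = 6410·(95.30 − 35)/(35 − 21.00) = 27610 L/s.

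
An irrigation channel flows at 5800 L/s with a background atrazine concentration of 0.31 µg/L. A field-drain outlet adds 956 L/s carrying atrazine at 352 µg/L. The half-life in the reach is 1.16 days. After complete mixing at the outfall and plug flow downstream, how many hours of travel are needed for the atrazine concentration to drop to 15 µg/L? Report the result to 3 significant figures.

Conservation of mass: C = (5800·0.3100 + 956.0·352.0) / 6756 = 338300/6756 = 50.08 µg/L.
Half-life 1.16 d → k = ln 2 / 1.16 = 0.5975 d⁻¹.
50.08·exp(−k·t) = 15 → t = ln(50.08/15)/k = 174300 s = 48.42 h.

48.4 h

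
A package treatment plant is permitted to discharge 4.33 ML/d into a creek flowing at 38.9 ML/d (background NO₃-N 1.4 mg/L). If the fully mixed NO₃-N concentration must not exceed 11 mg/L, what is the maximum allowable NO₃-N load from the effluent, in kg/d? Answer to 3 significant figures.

421 kg/d

Mass balance at the limit: 38.90·1.400 + 4.330·Cₑ = 43.23·11 → Cₑ = 97.24 mg/L.
4.330 ML/d = 0.05012 m³/s. Load = 0.05012 m³/s × 97.24 g/m³ × 86 400 s/d = 421.1 kg/d.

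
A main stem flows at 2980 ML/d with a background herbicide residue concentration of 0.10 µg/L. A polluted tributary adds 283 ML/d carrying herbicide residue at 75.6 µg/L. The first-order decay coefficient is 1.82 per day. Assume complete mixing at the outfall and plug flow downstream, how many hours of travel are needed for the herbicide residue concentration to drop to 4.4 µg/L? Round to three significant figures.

Flow-weighted average: C = (2980·0.1000 + 283.0·75.60) / 3263 = 21690/3263 = 6.648 µg/L.
6.648·exp(−k·t) = 4.4 → t = ln(6.648/4.4)/k = 19590 s = 5.443 h.

5.44 h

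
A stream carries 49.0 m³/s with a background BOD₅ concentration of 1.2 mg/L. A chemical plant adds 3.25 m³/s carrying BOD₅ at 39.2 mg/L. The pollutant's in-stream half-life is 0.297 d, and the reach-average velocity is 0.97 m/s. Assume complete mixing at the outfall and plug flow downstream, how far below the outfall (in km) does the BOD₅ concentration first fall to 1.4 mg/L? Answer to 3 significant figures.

Mixed concentration C = ΣQC/ΣQ = (49.00·1.200 + 3.250·39.20) / 52.25 = 186.2/52.25 = 3.564 mg/L.
Half-life 0.297 d → k = ln 2 / 0.297 = 2.334 d⁻¹.
Set 3.564·exp(−k·t) = 1.4 → t = ln(3.564/1.4)/k = 34590 s = 9.608 h.
Distance = v·t = 0.97·34590 = 33550 m = 33.55 km.

33.6 km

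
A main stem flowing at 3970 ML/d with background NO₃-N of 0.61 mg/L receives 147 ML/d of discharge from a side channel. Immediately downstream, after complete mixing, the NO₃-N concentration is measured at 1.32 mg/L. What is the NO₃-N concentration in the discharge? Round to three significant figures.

20.5 mg/L

Mass balance: 3970·0.6100 + 147.0·Cₑ = 4117·1.320
→ Cₑ = (4117·1.320 − 3970·0.6100) / 147.0 = 20.49 mg/L.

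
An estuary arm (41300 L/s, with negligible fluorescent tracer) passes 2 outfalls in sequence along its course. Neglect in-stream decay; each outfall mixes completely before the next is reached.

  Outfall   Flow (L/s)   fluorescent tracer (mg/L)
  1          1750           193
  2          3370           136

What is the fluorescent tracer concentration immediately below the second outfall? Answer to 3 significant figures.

Outfall 1: combined Q = 43050 L/s; C = (41300·0 + 1750·193.0)/43050 = 7.846 mg/L.
Outfall 2: combined Q = 46420 L/s; C = (43050·7.846 + 3370·136.0)/46420 = 17.15 mg/L.

17.1 mg/L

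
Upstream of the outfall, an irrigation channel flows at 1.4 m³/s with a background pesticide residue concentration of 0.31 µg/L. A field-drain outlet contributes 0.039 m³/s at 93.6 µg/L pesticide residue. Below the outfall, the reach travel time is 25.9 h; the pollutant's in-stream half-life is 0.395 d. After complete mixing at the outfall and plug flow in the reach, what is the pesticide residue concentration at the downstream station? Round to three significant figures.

0.427 µg/L

Mass balance: C = (1.400·0.3100 + 0.03900·93.60) / 1.439 = 4.084/1.439 = 2.838 µg/L.
Half-life 0.395 d → k = ln 2 / 0.395 = 1.755 d⁻¹.
Applying C = C₀e^(−kt): 2.838 × 0.1505 = 0.4272 µg/L.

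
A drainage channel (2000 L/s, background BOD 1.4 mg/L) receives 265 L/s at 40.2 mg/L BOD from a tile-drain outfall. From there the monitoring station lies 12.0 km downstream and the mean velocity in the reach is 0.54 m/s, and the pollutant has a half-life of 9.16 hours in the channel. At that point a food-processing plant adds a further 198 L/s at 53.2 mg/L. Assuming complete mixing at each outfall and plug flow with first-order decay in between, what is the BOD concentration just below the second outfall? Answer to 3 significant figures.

Mass balance: C = (2000·1.400 + 265.0·40.20) / 2265 = 13450/2265 = 5.940 mg/L; combined flow 2265 L/s.
Travel time t = 12.0·1000 / 0.54 = 22220 s = 6.173 h.
Half-life 9.16 h → k = ln 2 / 9.16 = 0.07567 h⁻¹ = 1.816 d⁻¹.
First-order decay: C = 5.940·exp(−k·t) = 5.940·0.6268 = 3.723 mg/L.
At the second outfall, C = (2265·3.723 + 198.0·53.20) / (2265 + 198.0) = 7.700 mg/L.

7.70 mg/L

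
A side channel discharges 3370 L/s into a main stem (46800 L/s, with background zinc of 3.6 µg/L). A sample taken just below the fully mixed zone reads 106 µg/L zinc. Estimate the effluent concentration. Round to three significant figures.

Mass balance: 46800·3.600 + 3370·Cₑ = 50170·106.0
→ Cₑ = (50170·106.0 − 46800·3.600) / 3370 = 1528 µg/L.

1530 µg/L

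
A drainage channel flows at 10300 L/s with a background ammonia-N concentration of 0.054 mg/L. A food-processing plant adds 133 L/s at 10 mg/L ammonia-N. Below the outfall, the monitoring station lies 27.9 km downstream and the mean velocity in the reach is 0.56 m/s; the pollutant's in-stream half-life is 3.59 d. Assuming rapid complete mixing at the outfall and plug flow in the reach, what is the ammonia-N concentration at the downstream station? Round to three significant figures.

0.162 mg/L

Mixed concentration C = ΣQC/ΣQ = (10300·0.05400 + 133.0·10.00) / 10430 = 1886/10430 = 0.1808 mg/L.
Travel time t = 27.9·1000 / 0.56 = 49820 s = 13.84 h.
Half-life 3.59 d → k = ln 2 / 3.59 = 0.1931 d⁻¹.
After decay, C = 0.1808 × e^(−kt) = 0.1808 × 0.8946 = 0.1617 mg/L.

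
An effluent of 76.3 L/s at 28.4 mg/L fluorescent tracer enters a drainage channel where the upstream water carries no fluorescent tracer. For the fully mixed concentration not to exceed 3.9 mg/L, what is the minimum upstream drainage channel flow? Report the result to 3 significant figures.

479 L/s

Set C_mix = 3.9: (Q·0 + 76.30·28.40) / (Q + 76.30) = 3.9
→ Q = 76.30·(28.40 − 3.9)/(3.9 − 0) = 479.3 L/s.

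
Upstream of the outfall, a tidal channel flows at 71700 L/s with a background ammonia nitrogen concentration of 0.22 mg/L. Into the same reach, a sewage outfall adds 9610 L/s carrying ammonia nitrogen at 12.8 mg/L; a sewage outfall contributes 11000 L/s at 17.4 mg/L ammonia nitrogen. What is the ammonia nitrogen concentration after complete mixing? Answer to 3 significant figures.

Mixed concentration C = ΣQC/ΣQ = (71700·0.2200 + 9610·12.80 + 11000·17.40) / 92310 = 330200/92310 = 3.577 mg/L.

3.58 mg/L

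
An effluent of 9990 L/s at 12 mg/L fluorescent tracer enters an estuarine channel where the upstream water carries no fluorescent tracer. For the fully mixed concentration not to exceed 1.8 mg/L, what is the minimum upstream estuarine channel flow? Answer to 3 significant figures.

Set C_mix = 1.8: (Q·0 + 9990·12.00) / (Q + 9990) = 1.8
→ Q = 9990·(12.00 − 1.8)/(1.8 − 0) = 56610 L/s.

56600 L/s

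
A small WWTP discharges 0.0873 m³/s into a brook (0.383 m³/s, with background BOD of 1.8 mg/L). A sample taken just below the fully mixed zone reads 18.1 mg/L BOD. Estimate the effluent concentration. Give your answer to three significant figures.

89.6 mg/L

Mass balance: 0.3830·1.800 + 0.08730·Cₑ = 0.4703·18.10
→ Cₑ = (0.4703·18.10 − 0.3830·1.800) / 0.08730 = 89.61 mg/L.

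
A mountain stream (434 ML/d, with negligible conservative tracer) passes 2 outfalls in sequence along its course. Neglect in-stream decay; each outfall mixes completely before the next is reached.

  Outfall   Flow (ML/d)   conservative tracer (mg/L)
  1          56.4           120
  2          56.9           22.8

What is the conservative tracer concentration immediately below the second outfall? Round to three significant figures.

After outfall 1: Q = 434.0 + 56.40 = 490.4 ML/d; C = (434.0·0 + 56.40·120.0)/490.4 = 13.80 mg/L.
After outfall 2: Q = 490.4 + 56.90 = 547.3 ML/d; C = (490.4·13.80 + 56.90·22.80)/547.3 = 14.74 mg/L.

14.7 mg/L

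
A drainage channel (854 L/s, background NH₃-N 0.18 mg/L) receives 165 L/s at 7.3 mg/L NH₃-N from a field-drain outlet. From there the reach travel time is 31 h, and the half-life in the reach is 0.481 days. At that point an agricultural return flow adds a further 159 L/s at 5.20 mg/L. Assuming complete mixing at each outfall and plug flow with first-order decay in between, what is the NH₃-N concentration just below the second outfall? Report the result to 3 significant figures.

After mixing, C = (854.0·0.1800 + 165.0·7.300) / 1019 = 1358/1019 = 1.333 mg/L; combined flow 1019 L/s.
Half-life 0.481 d → k = ln 2 / 0.481 = 1.441 d⁻¹.
Applying C = C₀e^(−kt): 1.333 × 0.1555 = 0.2072 mg/L.
Second outfall: C = (1019·0.2072 + 159.0·5.200)/1178 = 0.8811 mg/L.

0.881 mg/L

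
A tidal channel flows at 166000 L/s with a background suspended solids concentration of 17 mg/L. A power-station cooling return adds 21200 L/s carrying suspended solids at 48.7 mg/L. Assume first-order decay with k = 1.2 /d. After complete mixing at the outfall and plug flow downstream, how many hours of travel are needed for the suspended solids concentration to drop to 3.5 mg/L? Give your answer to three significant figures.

After mixing, C = (166000·17.00 + 21200·48.70) / 187200 = 3854000/187200 = 20.59 mg/L.
20.59·exp(−k·t) = 3.5 → t = ln(20.59/3.5)/k = 127600 s = 35.44 h.

35.4 h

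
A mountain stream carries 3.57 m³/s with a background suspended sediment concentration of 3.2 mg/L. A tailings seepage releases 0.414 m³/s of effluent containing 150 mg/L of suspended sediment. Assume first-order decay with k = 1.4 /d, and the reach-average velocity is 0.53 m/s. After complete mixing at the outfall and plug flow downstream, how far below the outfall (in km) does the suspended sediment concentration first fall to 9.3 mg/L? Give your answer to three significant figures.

Mass balance: C = (3.570·3.200 + 0.4140·150.0) / 3.984 = 73.52/3.984 = 18.45 mg/L.
Set 18.45·exp(−k·t) = 9.3 → t = ln(18.45/9.3)/k = 42290 s = 11.75 h.
Distance = v·t = 0.53·42290 = 22420 m = 22.42 km.

22.4 km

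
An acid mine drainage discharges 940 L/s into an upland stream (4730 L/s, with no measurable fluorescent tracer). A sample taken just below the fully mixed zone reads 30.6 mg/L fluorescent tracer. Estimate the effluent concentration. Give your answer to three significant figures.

185 mg/L

Mass balance: 4730·0 + 940.0·Cₑ = 5670·30.60
→ Cₑ = (5670·30.60 − 4730·0) / 940.0 = 184.6 mg/L.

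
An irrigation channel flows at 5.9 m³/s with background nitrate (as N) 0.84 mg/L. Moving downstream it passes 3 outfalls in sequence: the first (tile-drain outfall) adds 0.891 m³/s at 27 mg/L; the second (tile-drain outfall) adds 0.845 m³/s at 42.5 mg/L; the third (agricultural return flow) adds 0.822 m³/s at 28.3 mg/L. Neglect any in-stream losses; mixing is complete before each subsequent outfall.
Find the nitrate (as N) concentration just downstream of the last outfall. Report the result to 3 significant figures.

After outfall 1: Q = 5.900 + 0.8910 = 6.791 m³/s; C = (5.900·0.8400 + 0.8910·27.00)/6.791 = 4.272 mg/L.
After outfall 2: Q = 6.791 + 0.8450 = 7.636 m³/s; C = (6.791·4.272 + 0.8450·42.50)/7.636 = 8.503 mg/L.
After outfall 3: Q = 7.636 + 0.8220 = 8.458 m³/s; C = (7.636·8.503 + 0.8220·28.30)/8.458 = 10.43 mg/L.

10.4 mg/L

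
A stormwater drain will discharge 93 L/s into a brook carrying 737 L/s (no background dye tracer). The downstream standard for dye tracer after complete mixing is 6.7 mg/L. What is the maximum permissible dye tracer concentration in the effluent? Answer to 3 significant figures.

At the limit, (Qr·Cr + Qe·Cₑ)/(Qr + Qe) = 6.7:
Cₑ = (830.0·6.7 − 737.0·0) / 93.00 = 59.80 mg/L.

59.8 mg/L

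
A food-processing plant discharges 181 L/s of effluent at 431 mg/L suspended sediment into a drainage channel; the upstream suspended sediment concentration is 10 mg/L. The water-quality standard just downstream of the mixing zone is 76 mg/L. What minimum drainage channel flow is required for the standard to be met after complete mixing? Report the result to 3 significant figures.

974 L/s

Set C_mix = 76: (Q·10.00 + 181.0·431.0) / (Q + 181.0) = 76
→ Q = 181.0·(431.0 − 76)/(76 − 10.00) = 973.6 L/s.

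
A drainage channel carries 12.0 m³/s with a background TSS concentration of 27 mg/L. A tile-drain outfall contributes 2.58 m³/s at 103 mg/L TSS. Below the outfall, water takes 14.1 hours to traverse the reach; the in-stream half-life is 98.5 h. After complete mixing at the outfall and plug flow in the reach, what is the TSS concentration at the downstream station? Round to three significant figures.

Mixed concentration C = ΣQC/ΣQ = (12.00·27.00 + 2.580·103.0) / 14.58 = 589.7/14.58 = 40.45 mg/L.
Half-life 98.5 h → k = ln 2 / 98.5 = 0.007037 h⁻¹ = 0.1689 d⁻¹.
After decay, C = 40.45 × e^(−kt) = 40.45 × 0.9055 = 36.63 mg/L.

36.6 mg/L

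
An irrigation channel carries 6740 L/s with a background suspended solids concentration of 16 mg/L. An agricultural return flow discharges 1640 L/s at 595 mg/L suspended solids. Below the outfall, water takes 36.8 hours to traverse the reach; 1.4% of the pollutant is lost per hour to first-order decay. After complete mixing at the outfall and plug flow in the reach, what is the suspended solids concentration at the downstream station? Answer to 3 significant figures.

77.0 mg/L

Flow-weighted average: C = (6740·16.00 + 1640·595.0) / 8380 = 1084000/8380 = 129.3 mg/L.
1.4%/h lost → k = −ln(1 − 0.014) = 0.01410 h⁻¹.
Decay over the reach: 129.3·exp(−kt) = 129.3·0.5952 = 76.97 mg/L.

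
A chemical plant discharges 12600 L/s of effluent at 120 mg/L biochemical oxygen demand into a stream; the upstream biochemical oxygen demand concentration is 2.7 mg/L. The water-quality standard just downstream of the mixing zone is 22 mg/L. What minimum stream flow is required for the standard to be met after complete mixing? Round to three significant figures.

Set C_mix = 22: (Q·2.700 + 12600·120.0) / (Q + 12600) = 22
→ Q = 12600·(120.0 − 22)/(22 − 2.700) = 63980 L/s.

64000 L/s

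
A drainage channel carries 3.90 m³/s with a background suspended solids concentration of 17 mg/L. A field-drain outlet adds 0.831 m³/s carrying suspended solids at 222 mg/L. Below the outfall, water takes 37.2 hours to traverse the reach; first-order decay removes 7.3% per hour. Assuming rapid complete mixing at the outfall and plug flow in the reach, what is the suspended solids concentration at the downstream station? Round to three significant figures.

Mass balance: C = (3.900·17.00 + 0.8310·222.0) / 4.731 = 250.8/4.731 = 53.01 mg/L.
7.3%/h lost → k = −ln(1 − 0.073) = 0.07580 h⁻¹.
Applying C = C₀e^(−kt): 53.01 × 0.05962 = 3.160 mg/L.

3.16 mg/L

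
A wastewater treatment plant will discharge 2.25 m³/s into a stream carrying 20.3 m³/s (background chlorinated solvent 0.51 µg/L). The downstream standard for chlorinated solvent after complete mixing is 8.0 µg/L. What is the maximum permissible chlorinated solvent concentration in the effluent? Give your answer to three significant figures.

At the limit, (Qr·Cr + Qe·Cₑ)/(Qr + Qe) = 8.0:
Cₑ = (22.55·8.0 − 20.30·0.5100) / 2.250 = 75.58 µg/L.

75.6 µg/L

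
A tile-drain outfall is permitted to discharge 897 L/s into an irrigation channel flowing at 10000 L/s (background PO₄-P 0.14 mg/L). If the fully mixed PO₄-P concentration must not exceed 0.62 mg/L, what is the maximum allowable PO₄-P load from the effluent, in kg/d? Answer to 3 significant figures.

463 kg/d

Mass balance at the limit: 10000·0.1400 + 897.0·Cₑ = 10900·0.62 → Cₑ = 5.971 mg/L.
897.0 L/s = 0.8970 m³/s. Load = 0.8970 m³/s × 5.971 g/m³ × 86 400 s/d = 462.8 kg/d.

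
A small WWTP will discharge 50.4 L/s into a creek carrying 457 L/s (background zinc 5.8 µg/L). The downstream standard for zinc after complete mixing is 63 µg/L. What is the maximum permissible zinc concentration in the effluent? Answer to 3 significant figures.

At the limit, (Qr·Cr + Qe·Cₑ)/(Qr + Qe) = 63:
Cₑ = (507.4·63 − 457.0·5.800) / 50.40 = 581.7 µg/L.

582 µg/L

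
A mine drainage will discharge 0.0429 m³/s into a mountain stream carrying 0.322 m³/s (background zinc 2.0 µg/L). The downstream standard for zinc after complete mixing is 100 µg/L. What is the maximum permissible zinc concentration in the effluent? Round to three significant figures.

At the limit, (Qr·Cr + Qe·Cₑ)/(Qr + Qe) = 100:
Cₑ = (0.3649·100 − 0.3220·2.000) / 0.04290 = 835.6 µg/L.

836 µg/L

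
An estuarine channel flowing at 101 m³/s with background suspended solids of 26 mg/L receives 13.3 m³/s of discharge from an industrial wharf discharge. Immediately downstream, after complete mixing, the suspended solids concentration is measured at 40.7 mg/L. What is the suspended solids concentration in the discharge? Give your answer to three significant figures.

Mass balance: 101.0·26.00 + 13.30·Cₑ = 114.3·40.70
→ Cₑ = (114.3·40.70 − 101.0·26.00) / 13.30 = 152.3 mg/L.

152 mg/L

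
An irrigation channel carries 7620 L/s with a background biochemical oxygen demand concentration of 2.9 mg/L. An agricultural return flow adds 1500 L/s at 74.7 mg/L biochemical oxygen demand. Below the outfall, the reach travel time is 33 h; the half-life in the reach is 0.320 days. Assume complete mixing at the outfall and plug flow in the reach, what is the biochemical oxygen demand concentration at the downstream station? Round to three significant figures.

After mixing, C = (7620·2.900 + 1500·74.70) / 9120 = 134100/9120 = 14.71 mg/L.
Half-life 0.320 d → k = ln 2 / 0.320 = 2.166 d⁻¹.
First-order decay: C = 14.71·exp(−k·t) = 14.71·0.05088 = 0.7483 mg/L.

0.748 mg/L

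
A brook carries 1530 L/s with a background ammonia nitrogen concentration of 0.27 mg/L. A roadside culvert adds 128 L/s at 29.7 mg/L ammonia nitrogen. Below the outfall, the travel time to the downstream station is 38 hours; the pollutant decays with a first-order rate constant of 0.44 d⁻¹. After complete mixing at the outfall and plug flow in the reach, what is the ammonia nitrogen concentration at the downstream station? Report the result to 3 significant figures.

1.27 mg/L

After mixing, C = (1530·0.2700 + 128.0·29.70) / 1658 = 4215/1658 = 2.542 mg/L.
After decay, C = 2.542 × e^(−kt) = 2.542 × 0.4982 = 1.267 mg/L.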